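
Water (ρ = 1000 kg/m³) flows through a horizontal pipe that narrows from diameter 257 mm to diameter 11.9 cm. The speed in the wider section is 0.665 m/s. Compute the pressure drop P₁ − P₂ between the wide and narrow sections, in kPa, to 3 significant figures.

The volume flow rate is constant, so v₂ = (A₁/A₂)v₁ = (519/111)·0.665 = 3.10 m/s.
Bernoulli (h₁ = h₂): P₁ − P₂ = ½ρ(v₂² − v₁²).
P₁ − P₂ = ½·1000·(3.10² − 0.665²) = ½·1000·9.18 = 4590 Pa.

ΔP = 4.59 kPa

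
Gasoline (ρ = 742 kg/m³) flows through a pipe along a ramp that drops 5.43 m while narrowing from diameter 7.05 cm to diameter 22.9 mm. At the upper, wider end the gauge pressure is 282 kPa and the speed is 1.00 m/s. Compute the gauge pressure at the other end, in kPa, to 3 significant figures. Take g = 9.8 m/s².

P₂ ≈ 289 kPa

By continuity, v₂ = v₁·A₁/A₂ = 1.00·(39.0/4.12) = 9.48 m/s.
Bernoulli: P₁ + ½ρv₁² + ρg h₁ = P₂ + ½ρv₂² + ρg h₂, so P₂ = P₁ + ½ρ(v₁² − v₂²) − ρg(h₂ − h₁).
P₂ = 282000 + ½·742·(1.00² − 9.48²) − 742·9.8·(−5.43) = 282000 + (-33000) − (-39500) = 289000 Pa.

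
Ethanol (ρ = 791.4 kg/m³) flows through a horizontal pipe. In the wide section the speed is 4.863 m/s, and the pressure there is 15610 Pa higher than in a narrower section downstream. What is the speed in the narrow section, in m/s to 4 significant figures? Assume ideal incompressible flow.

With h₁ = h₂, rearranging Bernoulli gives v₂ = √(v₁² + 2ΔP/ρ).
v₂ = √(4.863² + 2·15610/791.4) = √(23.65 + 39.45) = 7.943 m/s.

7.943 m/s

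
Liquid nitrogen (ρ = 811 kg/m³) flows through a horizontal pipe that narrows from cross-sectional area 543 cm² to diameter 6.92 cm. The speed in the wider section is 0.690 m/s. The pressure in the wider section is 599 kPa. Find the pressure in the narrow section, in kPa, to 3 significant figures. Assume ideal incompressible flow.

By continuity, v₂ = v₁·A₁/A₂ = 0.690·(543/37.6) = 9.96 m/s.
With no height change, Bernoulli's equation is P₁ + ½ρv₁² = P₂ + ½ρv₂².
P₂ = P₁ − ½ρ(v₂² − v₁²) = 599000 − ½·811·(9.96² − 0.690²) = 599000 − 40000 = 559000 Pa.

P₂ ≈ 559 kPa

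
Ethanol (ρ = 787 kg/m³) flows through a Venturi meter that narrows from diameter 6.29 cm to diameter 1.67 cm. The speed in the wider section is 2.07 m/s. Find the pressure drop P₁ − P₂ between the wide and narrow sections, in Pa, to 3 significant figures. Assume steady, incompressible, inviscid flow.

Continuity gives A₁v₁ = A₂v₂, so v₂ = (31.1 cm²)/(2.19 cm²) × 2.07 m/s = 29.4 m/s.
With no height change, Bernoulli's equation is P₁ + ½ρv₁² = P₂ + ½ρv₂².
P₁ − P₂ = ½·787·(29.4² − 2.07²) = ½·787·858 = 338000 Pa.

338000 Pa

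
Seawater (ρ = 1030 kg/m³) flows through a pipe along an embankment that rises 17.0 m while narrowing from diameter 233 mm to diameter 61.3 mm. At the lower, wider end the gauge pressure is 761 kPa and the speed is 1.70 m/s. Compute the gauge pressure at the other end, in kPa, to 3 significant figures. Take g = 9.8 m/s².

P₂ = 280 kPa

Mass conservation (A₁v₁ = A₂v₂) gives v₂ = 1.70 × 426/29.5 = 24.6 m/s.
Energy conservation along the streamline gives P₂ = P₁ − ½ρ(v₂² − v₁²) − ρg(h₂ − h₁).
P₂ = 761000 + ½·1030·(1.70² − 24.6²) − 1030·9.8·(+17.0) = 761000 + (-309000) − (172000) = 280000 Pa.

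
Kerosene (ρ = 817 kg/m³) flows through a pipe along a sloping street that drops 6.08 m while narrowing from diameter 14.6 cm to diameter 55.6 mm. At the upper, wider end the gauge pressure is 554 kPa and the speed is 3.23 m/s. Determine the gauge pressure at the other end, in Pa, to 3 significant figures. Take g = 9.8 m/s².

Mass conservation (A₁v₁ = A₂v₂) gives v₂ = 3.23 × 167/24.3 = 22.3 m/s.
Applying Bernoulli between the two ends and solving for P₂: P₂ = P₁ + ½ρ(v₁² − v₂²) − ρgΔh.
P₂ = 554000 + ½·817·(3.23² − 22.3²) − 817·9.8·(−6.08) = 554000 + (-198000) − (-48700) = 404000 Pa.

404000 Pa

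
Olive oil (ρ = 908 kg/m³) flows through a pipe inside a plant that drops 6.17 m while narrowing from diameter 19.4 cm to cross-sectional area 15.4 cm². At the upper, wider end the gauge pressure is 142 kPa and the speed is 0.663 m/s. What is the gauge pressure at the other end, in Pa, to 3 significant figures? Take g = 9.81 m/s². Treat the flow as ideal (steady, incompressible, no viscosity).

P₂ ≈ 124000 Pa

Mass conservation (A₁v₁ = A₂v₂) gives v₂ = 0.663 × 296/15.4 = 12.7 m/s.
Bernoulli: P₁ + ½ρv₁² + ρg h₁ = P₂ + ½ρv₂² + ρg h₂, so P₂ = P₁ + ½ρ(v₁² − v₂²) − ρg(h₂ − h₁).
P₂ = 142000 + ½·908·(0.663² − 12.7²) − 908·9.81·(−6.17) = 142000 + (-73300) − (-55000) = 124000 Pa.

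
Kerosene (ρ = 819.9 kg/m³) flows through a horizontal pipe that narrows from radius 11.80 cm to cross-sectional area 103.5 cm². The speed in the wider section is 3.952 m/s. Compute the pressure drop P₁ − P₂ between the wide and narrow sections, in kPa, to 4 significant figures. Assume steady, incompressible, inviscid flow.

108.0 kPa

The volume flow rate is constant, so v₂ = (A₁/A₂)v₁ = (437.4/103.5)·3.952 = 16.70 m/s.
With no height change, Bernoulli's equation is P₁ + ½ρv₁² = P₂ + ½ρv₂².
P₁ − P₂ = ½·819.9·(16.70² − 3.952²) = ½·819.9·263.4 = 108000 Pa.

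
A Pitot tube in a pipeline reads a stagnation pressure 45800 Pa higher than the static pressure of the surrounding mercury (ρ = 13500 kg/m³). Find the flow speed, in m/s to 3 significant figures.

v ≈ 2.60 m/s

At the stagnation point the flow is brought to rest, so Bernoulli gives P_stag − P_static = ½ρv².
v = √(2ΔP/ρ) = √(2·45800/13500) = 2.60 m/s.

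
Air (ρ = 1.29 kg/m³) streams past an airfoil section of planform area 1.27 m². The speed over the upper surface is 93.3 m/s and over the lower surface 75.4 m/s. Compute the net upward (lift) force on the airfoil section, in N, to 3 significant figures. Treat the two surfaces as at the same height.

With equal heights on the two surfaces, Bernoulli gives P_lower − P_upper = ½ρ(v_upper² − v_lower²).
ΔP = ½·1.29·(93.3² − 75.4²) = 1950 Pa.
Lift = ΔP · A = 1950 × 1.27 = 2470 N.

F = 2470 N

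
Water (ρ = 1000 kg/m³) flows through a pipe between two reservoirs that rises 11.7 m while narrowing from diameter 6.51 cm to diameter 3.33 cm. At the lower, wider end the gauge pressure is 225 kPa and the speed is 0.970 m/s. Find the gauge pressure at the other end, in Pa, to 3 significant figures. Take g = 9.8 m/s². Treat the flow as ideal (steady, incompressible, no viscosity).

P₂ ≈ 104000 Pa

Continuity gives A₁v₁ = A₂v₂, so v₂ = (33.3 cm²)/(8.71 cm²) × 0.970 m/s = 3.71 m/s.
Energy conservation along the streamline gives P₂ = P₁ − ½ρ(v₂² − v₁²) − ρg(h₂ − h₁).
P₂ = 225000 + ½·1000·(0.970² − 3.71²) − 1000·9.8·(+11.7) = 225000 + (-6400) − (115000) = 104000 Pa.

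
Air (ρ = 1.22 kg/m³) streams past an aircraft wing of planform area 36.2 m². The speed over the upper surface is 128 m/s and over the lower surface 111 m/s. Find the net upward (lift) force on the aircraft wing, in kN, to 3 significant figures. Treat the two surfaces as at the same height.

From P + ½ρv² = const at equal height, P_low − P_up = ½ρ(v_up² − v_low²).
ΔP = ½·1.22·(128² − 111²) = 2480 Pa.
Lift = ΔP · A = 2480 × 36.2 = 89700 N.

89.7 kN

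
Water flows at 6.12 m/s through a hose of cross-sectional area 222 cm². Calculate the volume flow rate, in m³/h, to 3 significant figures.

489 m³/h

Q = A·v = 0.0222 m² × 6.12 m/s = 0.136 m³/s.
Converting: 0.136 m³/s × 3600 = 489 m³/h.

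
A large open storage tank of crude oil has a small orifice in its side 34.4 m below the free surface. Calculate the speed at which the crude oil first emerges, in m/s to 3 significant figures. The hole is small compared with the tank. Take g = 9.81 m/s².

With the surface at rest and both surface and jet at atmospheric pressure, Bernoulli gives ρg h = ½ρv², so v = √(2gh) = √(2·9.81·34.4) = 26.0 m/s.

v ≈ 26.0 m/s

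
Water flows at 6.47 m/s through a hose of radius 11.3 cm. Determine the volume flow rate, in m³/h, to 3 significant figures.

Q ≈ 934 m³/h

Q = A·v = 0.0401 m² × 6.47 m/s = 0.260 m³/s.
Converting: 0.260 m³/s × 3600 = 934 m³/h.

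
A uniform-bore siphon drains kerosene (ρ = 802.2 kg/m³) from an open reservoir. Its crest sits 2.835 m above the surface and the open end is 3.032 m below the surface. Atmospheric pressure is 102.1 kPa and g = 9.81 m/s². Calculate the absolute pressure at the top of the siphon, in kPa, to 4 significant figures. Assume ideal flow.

P_top ≈ 55.93 kPa

From the surface to the outlet (both open to atmosphere, surface at rest): v = √(2g·h_out) = √(2·9.81·3.032) = 7.713 m/s.
With constant cross-section the crest speed equals v; applying Bernoulli from the surface up to the crest, P_top = P_atm − ½ρv² − ρg·h_top.
P_top = 102100 − ½·802.2·7.713² − 802.2·9.81·2.835 = 55930 Pa.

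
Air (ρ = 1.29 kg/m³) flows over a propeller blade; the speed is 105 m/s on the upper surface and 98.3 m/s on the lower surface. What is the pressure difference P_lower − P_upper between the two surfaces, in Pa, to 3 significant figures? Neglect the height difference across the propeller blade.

879 Pa

The pressure is lower where the speed is higher: ΔP = ½ρ(v_up² − v_low²).
ΔP = ½·1.29·(105² − 98.3²) = 879 Pa.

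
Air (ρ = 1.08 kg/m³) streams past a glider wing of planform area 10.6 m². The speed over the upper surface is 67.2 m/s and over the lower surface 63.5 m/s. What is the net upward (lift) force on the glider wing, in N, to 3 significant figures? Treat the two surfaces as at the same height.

The faster flow above has the lower pressure; Bernoulli (same height) gives ΔP = ½ρ(v_up² − v_low²).
ΔP = ½·1.08·(67.2² − 63.5²) = 261 Pa.
Lift = ΔP · A = 261 × 10.6 = 2770 N.

2770 N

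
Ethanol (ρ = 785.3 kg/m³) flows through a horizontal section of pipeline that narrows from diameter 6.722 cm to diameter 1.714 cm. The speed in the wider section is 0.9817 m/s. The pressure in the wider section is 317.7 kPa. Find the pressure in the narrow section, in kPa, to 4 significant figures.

The volume flow rate is constant, so v₂ = (A₁/A₂)v₁ = (35.49/2.307)·0.9817 = 15.10 m/s.
Bernoulli (h₁ = h₂): P₁ − P₂ = ½ρ(v₂² − v₁²).
P₂ = P₁ − ½ρ(v₂² − v₁²) = 317700 − ½·785.3·(15.10² − 0.9817²) = 317700 − 89140 = 228600 Pa.

P₂ = 228.6 kPa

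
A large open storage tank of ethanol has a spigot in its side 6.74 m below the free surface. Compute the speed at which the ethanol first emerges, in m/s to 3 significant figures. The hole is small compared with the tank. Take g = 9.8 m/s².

v = 11.5 m/s

Torricelli's result v = √(2gh) gives v = √(2·9.8·6.74) = 11.5 m/s.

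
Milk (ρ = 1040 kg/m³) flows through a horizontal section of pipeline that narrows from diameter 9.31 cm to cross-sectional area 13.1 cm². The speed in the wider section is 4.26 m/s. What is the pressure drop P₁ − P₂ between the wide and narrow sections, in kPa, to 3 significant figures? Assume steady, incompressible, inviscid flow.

245 kPa

Mass conservation (A₁v₁ = A₂v₂) gives v₂ = 4.26 × 68.1/13.1 = 22.1 m/s.
Along the horizontal streamline, P + ½ρv² is constant.
P₁ − P₂ = ½·1040·(22.1² − 4.26²) = ½·1040·472 = 245000 Pa.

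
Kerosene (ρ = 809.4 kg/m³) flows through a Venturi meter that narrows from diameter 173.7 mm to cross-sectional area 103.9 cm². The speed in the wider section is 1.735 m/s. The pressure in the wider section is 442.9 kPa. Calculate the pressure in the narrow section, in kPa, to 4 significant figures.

P₂ = 437.8 kPa

Mass conservation (A₁v₁ = A₂v₂) gives v₂ = 1.735 × 237.0/103.9 = 3.957 m/s.
Along the horizontal streamline, P + ½ρv² is constant.
P₂ = P₁ − ½ρ(v₂² − v₁²) = 442900 − ½·809.4·(3.957² − 1.735²) = 442900 − 5119 = 437800 Pa.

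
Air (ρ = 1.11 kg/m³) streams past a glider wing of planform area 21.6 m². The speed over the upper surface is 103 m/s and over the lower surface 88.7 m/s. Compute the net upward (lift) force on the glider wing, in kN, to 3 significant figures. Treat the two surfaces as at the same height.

With equal heights on the two surfaces, Bernoulli gives P_lower − P_upper = ½ρ(v_upper² − v_lower²).
ΔP = ½·1.11·(103² − 88.7²) = 1520 Pa.
Lift = ΔP · A = 1520 × 21.6 = 32900 N.

F = 32.9 kN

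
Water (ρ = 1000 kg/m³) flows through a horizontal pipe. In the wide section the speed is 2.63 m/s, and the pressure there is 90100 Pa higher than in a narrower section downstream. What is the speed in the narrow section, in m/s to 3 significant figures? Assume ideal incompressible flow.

Horizontal Bernoulli: P₁ + ½ρv₁² = P₂ + ½ρv₂², so v₂² = v₁² + 2(P₁ − P₂)/ρ.
v₂ = √(2.63² + 2·90100/1000) = √(6.92 + 180) = 13.7 m/s.

v₂ = 13.7 m/s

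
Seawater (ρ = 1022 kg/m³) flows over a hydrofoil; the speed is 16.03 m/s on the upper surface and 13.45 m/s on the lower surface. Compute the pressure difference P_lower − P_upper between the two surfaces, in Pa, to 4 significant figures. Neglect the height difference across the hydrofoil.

ΔP = 38870 Pa

The pressure is lower where the speed is higher: ΔP = ½ρ(v_up² − v_low²).
ΔP = ½·1022·(16.03² − 13.45²) = 38870 Pa.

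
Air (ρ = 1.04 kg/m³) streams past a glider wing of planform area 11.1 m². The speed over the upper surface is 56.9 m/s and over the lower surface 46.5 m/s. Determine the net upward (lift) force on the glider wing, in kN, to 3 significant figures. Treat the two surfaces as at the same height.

6.21 kN

From P + ½ρv² = const at equal height, P_low − P_up = ½ρ(v_up² − v_low²).
ΔP = ½·1.04·(56.9² − 46.5²) = 559 Pa.
Lift = ΔP · A = 559 × 11.1 = 6210 N.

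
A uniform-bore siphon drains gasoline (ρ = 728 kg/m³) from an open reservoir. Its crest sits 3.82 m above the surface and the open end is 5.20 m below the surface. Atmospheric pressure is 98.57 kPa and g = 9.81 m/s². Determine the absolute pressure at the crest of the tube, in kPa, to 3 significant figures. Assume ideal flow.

Bernoulli surface→outlet gives ½v² = g·h_out, so v = √(2·9.81·5.20) = 10.1 m/s.
Continuity keeps v the same throughout the tube; from surface to crest, P_atm + 0 = P_top + ½ρv² + ρg·h_top.
P_top = 98570 − ½·728·10.1² − 728·9.81·3.82 = 34200 Pa.

34.2 kPa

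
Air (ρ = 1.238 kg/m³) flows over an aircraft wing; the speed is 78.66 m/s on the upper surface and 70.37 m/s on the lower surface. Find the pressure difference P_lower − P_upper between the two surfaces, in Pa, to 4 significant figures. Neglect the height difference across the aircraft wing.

With negligible Δh, P + ½ρv² is constant, so P_low − P_up = ½ρ(v_up² − v_low²).
ΔP = ½·1.238·(78.66² − 70.37²) = 764.7 Pa.

764.7 Pa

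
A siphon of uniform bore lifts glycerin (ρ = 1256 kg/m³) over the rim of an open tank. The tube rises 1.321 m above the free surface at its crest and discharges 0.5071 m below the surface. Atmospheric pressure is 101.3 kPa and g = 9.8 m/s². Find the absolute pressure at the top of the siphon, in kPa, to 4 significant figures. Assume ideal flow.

P_top ≈ 78.80 kPa

Bernoulli surface→outlet gives ½v² = g·h_out, so v = √(2·9.8·0.5071) = 3.153 m/s.
Continuity keeps v the same throughout the tube; from surface to crest, P_atm + 0 = P_top + ½ρv² + ρg·h_top.
P_top = 101300 − ½·1256·3.153² − 1256·9.8·1.321 = 78800 Pa.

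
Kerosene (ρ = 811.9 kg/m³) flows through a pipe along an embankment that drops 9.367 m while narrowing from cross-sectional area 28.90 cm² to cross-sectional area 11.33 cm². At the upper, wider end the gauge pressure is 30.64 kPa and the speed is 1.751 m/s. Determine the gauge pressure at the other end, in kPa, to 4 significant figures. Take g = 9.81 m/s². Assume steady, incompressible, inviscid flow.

P₂ ≈ 98.39 kPa

Mass conservation (A₁v₁ = A₂v₂) gives v₂ = 1.751 × 28.90/11.33 = 4.466 m/s.
Applying Bernoulli between the two ends and solving for P₂: P₂ = P₁ + ½ρ(v₁² − v₂²) − ρgΔh.
P₂ = 30640 + ½·811.9·(1.751² − 4.466²) − 811.9·9.81·(−9.367) = 30640 + (-6853) − (-74610) = 98390 Pa.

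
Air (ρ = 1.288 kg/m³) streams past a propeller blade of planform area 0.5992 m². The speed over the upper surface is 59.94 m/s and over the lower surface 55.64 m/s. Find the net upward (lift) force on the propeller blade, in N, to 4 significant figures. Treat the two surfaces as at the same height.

From P + ½ρv² = const at equal height, P_low − P_up = ½ρ(v_up² − v_low²).
ΔP = ½·1.288·(59.94² − 55.64²) = 320.1 Pa.
Lift = ΔP · A = 320.1 × 0.5992 = 191.8 N.

F ≈ 191.8 N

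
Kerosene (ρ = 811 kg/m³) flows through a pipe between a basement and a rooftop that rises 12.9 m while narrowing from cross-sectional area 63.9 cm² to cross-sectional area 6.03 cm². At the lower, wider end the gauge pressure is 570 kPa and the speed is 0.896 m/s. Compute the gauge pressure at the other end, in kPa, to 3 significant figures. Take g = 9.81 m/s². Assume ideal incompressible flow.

P₂ = 431 kPa

Continuity gives A₁v₁ = A₂v₂, so v₂ = (63.9 cm²)/(6.03 cm²) × 0.896 m/s = 9.49 m/s.
Applying Bernoulli between the two ends and solving for P₂: P₂ = P₁ + ½ρ(v₁² − v₂²) − ρgΔh.
P₂ = 570000 + ½·811·(0.896² − 9.49²) − 811·9.81·(+12.9) = 570000 + (-36200) − (103000) = 431000 Pa.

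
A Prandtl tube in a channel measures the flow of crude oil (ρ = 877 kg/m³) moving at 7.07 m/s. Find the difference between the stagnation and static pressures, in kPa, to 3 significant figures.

The dynamic pressure equals the rise in static pressure at the stagnation point: ΔP = ½ρv².
ΔP = ½·877·7.07² = 21900 Pa.

ΔP ≈ 21.9 kPa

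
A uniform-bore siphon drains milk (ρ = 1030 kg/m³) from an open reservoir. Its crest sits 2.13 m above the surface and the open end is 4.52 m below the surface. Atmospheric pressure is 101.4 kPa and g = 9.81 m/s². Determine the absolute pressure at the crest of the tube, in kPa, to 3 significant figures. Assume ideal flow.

P_top = 34.2 kPa

The outlet speed comes from Torricelli: v = √(2g·4.52) = 9.42 m/s.
Continuity keeps v the same throughout the tube; from surface to crest, P_atm + 0 = P_top + ½ρv² + ρg·h_top.
P_top = 101400 − ½·1030·9.42² − 1030·9.81·2.13 = 34200 Pa.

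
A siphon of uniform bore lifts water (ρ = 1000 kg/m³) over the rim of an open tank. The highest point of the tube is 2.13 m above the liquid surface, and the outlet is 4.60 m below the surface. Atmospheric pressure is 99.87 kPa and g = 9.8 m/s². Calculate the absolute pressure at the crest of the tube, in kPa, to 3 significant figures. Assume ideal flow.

The outlet speed comes from Torricelli: v = √(2g·4.60) = 9.50 m/s.
With constant cross-section the crest speed equals v; applying Bernoulli from the surface up to the crest, P_top = P_atm − ½ρv² − ρg·h_top.
P_top = 99870 − ½·1000·9.50² − 1000·9.8·2.13 = 33900 Pa.

P_top = 33.9 kPa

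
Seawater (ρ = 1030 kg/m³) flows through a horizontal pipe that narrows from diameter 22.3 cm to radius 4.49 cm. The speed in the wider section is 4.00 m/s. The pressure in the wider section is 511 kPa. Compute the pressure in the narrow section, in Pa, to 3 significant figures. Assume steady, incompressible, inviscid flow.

206000 Pa

Mass conservation (A₁v₁ = A₂v₂) gives v₂ = 4.00 × 391/63.3 = 24.7 m/s.
With no height change, Bernoulli's equation is P₁ + ½ρv₁² = P₂ + ½ρv₂².
P₂ = P₁ − ½ρ(v₂² − v₁²) = 511000 − ½·1030·(24.7² − 4.00²) = 511000 − 305000 = 206000 Pa.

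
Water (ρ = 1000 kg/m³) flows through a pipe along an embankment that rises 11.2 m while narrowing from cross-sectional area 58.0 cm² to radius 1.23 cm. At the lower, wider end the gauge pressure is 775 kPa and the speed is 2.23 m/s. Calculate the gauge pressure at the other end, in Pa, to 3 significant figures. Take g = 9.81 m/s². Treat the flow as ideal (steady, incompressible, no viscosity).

P₂ ≈ 297000 Pa

Mass conservation (A₁v₁ = A₂v₂) gives v₂ = 2.23 × 58.0/4.75 = 27.2 m/s.
Bernoulli: P₁ + ½ρv₁² + ρg h₁ = P₂ + ½ρv₂² + ρg h₂, so P₂ = P₁ + ½ρ(v₁² − v₂²) − ρg(h₂ − h₁).
P₂ = 775000 + ½·1000·(2.23² − 27.2²) − 1000·9.81·(+11.2) = 775000 + (-368000) − (110000) = 297000 Pa.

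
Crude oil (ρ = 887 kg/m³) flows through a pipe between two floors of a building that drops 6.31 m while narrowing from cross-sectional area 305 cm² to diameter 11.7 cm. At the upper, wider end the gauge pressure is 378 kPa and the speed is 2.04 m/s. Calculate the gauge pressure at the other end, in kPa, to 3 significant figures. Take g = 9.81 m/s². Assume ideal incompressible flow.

By continuity, v₂ = v₁·A₁/A₂ = 2.04·(305/108) = 5.79 m/s.
Bernoulli: P₁ + ½ρv₁² + ρg h₁ = P₂ + ½ρv₂² + ρg h₂, so P₂ = P₁ + ½ρ(v₁² − v₂²) − ρg(h₂ − h₁).
P₂ = 378000 + ½·887·(2.04² − 5.79²) − 887·9.81·(−6.31) = 378000 + (-13000) − (-54900) = 420000 Pa.

P₂ ≈ 420 kPa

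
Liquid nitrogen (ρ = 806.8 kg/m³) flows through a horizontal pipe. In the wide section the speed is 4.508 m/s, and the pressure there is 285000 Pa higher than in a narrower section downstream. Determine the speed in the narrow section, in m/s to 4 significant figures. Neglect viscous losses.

v₂ ≈ 26.96 m/s

With h₁ = h₂, rearranging Bernoulli gives v₂ = √(v₁² + 2ΔP/ρ).
v₂ = √(4.508² + 2·285000/806.8) = √(20.32 + 706.5) = 26.96 m/s.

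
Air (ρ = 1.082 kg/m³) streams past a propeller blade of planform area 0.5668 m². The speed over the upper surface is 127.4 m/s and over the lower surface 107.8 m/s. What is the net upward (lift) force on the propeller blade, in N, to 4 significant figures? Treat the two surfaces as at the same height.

The faster flow above has the lower pressure; Bernoulli (same height) gives ΔP = ½ρ(v_up² − v_low²).
ΔP = ½·1.082·(127.4² − 107.8²) = 2494 Pa.
Lift = ΔP · A = 2494 × 0.5668 = 1414 N.

1414 N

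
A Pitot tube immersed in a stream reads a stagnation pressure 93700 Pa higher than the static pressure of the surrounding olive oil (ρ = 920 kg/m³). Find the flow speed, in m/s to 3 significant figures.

v ≈ 14.3 m/s

The dynamic pressure equals the rise in static pressure at the stagnation point: ΔP = ½ρv².
v = √(2ΔP/ρ) = √(2·93700/920) = 14.3 m/s.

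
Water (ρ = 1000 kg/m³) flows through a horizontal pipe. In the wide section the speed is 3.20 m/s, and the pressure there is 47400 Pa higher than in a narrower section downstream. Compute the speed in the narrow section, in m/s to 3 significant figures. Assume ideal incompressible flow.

Along the level pipe P + ½ρv² is conserved, hence v₂² = v₁² + 2(P₁ − P₂)/ρ.
v₂ = √(3.20² + 2·47400/1000) = √(10.2 + 94.8) = 10.2 m/s.

10.2 m/s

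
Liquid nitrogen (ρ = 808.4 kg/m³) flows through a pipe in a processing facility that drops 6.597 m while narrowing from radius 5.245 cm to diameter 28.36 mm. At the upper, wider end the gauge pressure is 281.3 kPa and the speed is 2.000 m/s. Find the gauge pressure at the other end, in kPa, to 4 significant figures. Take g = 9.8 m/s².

P₂ ≈ 32.54 kPa

The volume flow rate is constant, so v₂ = (A₁/A₂)v₁ = (86.43/6.317)·2.000 = 27.36 m/s.
Bernoulli: P₁ + ½ρv₁² + ρg h₁ = P₂ + ½ρv₂² + ρg h₂, so P₂ = P₁ + ½ρ(v₁² − v₂²) − ρg(h₂ − h₁).
P₂ = 281300 + ½·808.4·(2.000² − 27.36²) − 808.4·9.8·(−6.597) = 281300 + (-301000) − (-52260) = 32540 Pa.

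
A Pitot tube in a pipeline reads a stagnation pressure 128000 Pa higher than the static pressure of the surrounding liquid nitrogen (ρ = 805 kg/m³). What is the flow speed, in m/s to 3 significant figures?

v ≈ 17.8 m/s

At the stagnation point the flow is brought to rest, so Bernoulli gives P_stag − P_static = ½ρv².
v = √(2ΔP/ρ) = √(2·128000/805) = 17.8 m/s.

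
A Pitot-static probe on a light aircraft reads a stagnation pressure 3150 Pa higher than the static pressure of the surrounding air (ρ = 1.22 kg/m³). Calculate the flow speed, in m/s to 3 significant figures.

v ≈ 71.9 m/s

The dynamic pressure equals the rise in static pressure at the stagnation point: ΔP = ½ρv².
v = √(2ΔP/ρ) = √(2·3150/1.22) = 71.9 m/s.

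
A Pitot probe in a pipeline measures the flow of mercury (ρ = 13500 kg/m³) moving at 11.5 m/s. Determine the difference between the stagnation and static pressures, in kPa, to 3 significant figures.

Bernoulli between the free stream and the stagnation point: ½ρv² = P_stag − P_static.
ΔP = ½·13500·11.5² = 893000 Pa.

ΔP ≈ 893 kPa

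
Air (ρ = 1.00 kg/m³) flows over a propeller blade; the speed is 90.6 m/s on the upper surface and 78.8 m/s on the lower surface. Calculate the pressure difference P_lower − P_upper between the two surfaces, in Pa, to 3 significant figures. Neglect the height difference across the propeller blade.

ΔP = 999 Pa

Bernoulli (same height): P_lower − P_upper = ½ρ(v_upper² − v_lower²).
ΔP = ½·1.00·(90.6² − 78.8²) = 999 Pa.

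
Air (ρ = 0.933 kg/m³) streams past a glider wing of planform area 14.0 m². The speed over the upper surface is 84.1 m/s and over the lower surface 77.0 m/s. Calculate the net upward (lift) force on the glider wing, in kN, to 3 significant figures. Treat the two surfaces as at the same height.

F = 7.47 kN

From P + ½ρv² = const at equal height, P_low − P_up = ½ρ(v_up² − v_low²).
ΔP = ½·0.933·(84.1² − 77.0²) = 534 Pa.
Lift = ΔP · A = 534 × 14.0 = 7470 N.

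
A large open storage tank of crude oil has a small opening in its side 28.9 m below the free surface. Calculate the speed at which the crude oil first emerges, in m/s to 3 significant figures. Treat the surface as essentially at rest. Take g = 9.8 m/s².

v ≈ 23.8 m/s

Bernoulli from surface to hole (P equal, v_surface ≈ 0): v = √(2gh) = √(2×9.8×28.9) = 23.8 m/s.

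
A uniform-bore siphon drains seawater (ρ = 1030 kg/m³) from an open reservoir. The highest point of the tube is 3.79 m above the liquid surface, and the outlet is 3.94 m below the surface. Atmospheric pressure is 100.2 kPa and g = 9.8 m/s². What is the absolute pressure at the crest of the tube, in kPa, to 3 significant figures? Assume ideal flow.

Bernoulli surface→outlet gives ½v² = g·h_out, so v = √(2·9.8·3.94) = 8.79 m/s.
Continuity keeps v the same throughout the tube; from surface to crest, P_atm + 0 = P_top + ½ρv² + ρg·h_top.
P_top = 100200 − ½·1030·8.79² − 1030·9.8·3.79 = 22200 Pa.

P_top = 22.2 kPa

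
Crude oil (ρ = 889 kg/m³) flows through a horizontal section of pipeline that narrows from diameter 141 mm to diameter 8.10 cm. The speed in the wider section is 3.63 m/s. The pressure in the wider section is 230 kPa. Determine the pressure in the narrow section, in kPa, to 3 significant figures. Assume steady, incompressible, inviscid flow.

The volume flow rate is constant, so v₂ = (A₁/A₂)v₁ = (156/51.5)·3.63 = 11.0 m/s.
With no height change, Bernoulli's equation is P₁ + ½ρv₁² = P₂ + ½ρv₂².
P₂ = P₁ − ½ρ(v₂² − v₁²) = 230000 − ½·889·(11.0² − 3.63²) = 230000 − 47900 = 182000 Pa.

182 kPa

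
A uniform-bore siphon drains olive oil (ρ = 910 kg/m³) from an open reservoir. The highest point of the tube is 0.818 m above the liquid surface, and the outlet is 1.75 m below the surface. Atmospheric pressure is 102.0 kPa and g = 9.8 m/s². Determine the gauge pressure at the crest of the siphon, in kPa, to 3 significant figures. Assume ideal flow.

Bernoulli surface→outlet gives ½v² = g·h_out, so v = √(2·9.8·1.75) = 5.86 m/s.
Continuity keeps v the same throughout the tube; from surface to crest, P_atm + 0 = P_top + ½ρv² + ρg·h_top.
P_top = 102000 − ½·910·5.86² − 910·9.8·0.818 = 79100 Pa. So P_gauge = P_top − P_atm = -22900 Pa.

P_gauge = -22.9 kPa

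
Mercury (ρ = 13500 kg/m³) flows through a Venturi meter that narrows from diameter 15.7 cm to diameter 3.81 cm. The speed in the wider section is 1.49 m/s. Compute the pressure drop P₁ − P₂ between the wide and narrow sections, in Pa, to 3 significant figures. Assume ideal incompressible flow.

ΔP ≈ 4310000 Pa

By continuity, v₂ = v₁·A₁/A₂ = 1.49·(194/11.4) = 25.3 m/s.
The pipe is horizontal, so Bernoulli reduces to P₁ + ½ρv₁² = P₂ + ½ρv₂².
P₁ − P₂ = ½·13500·(25.3² − 1.49²) = ½·13500·638 = 4310000 Pa.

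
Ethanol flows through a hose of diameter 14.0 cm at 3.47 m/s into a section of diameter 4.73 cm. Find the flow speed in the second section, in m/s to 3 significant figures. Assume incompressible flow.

v₂ = 30.4 m/s

Mass conservation (A₁v₁ = A₂v₂) gives v₂ = 3.47 × 154/17.6 = 30.4 m/s.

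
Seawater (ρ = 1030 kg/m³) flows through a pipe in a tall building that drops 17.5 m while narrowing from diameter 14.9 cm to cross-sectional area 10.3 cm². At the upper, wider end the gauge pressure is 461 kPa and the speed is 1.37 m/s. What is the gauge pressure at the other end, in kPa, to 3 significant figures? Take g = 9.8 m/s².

362 kPa

Continuity gives A₁v₁ = A₂v₂, so v₂ = (174 cm²)/(10.3 cm²) × 1.37 m/s = 23.2 m/s.
Bernoulli: P₁ + ½ρv₁² + ρg h₁ = P₂ + ½ρv₂² + ρg h₂, so P₂ = P₁ + ½ρ(v₁² − v₂²) − ρg(h₂ − h₁).
P₂ = 461000 + ½·1030·(1.37² − 23.2²) − 1030·9.8·(−17.5) = 461000 + (-276000) − (-177000) = 362000 Pa.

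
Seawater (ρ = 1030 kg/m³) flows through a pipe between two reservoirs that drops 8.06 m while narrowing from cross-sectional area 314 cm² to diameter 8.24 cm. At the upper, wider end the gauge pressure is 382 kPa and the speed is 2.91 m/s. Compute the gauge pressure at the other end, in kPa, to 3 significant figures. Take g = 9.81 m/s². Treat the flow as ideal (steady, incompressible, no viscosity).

317 kPa

By continuity, v₂ = v₁·A₁/A₂ = 2.91·(314/53.3) = 17.1 m/s.
Bernoulli: P₁ + ½ρv₁² + ρg h₁ = P₂ + ½ρv₂² + ρg h₂, so P₂ = P₁ + ½ρ(v₁² − v₂²) − ρg(h₂ − h₁).
P₂ = 382000 + ½·1030·(2.91² − 17.1²) − 1030·9.81·(−8.06) = 382000 + (-147000) − (-81400) = 317000 Pa.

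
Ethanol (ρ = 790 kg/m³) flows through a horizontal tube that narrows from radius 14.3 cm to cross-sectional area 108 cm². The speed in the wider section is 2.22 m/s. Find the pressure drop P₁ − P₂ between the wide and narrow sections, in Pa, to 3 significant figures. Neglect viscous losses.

By continuity, v₂ = v₁·A₁/A₂ = 2.22·(642/108) = 13.2 m/s.
Along the horizontal streamline, P + ½ρv² is constant.
P₁ − P₂ = ½·790·(13.2² − 2.22²) = ½·790·169 = 66900 Pa.

ΔP = 66900 Pa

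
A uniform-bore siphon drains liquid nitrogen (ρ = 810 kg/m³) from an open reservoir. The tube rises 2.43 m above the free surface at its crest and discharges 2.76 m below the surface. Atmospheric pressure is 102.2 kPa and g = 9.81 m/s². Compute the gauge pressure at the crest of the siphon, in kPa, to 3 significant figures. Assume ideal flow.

From the surface to the outlet (both open to atmosphere, surface at rest): v = √(2g·h_out) = √(2·9.81·2.76) = 7.36 m/s.
Continuity keeps v the same throughout the tube; from surface to crest, P_atm + 0 = P_top + ½ρv² + ρg·h_top.
P_top = 102200 − ½·810·7.36² − 810·9.81·2.43 = 61000 Pa. So P_gauge = P_top − P_atm = -41200 Pa.

P_gauge ≈ -41.2 kPa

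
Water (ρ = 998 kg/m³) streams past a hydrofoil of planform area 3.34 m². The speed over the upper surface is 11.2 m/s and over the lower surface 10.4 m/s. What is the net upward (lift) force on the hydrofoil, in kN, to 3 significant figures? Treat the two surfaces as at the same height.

28.8 kN

From P + ½ρv² = const at equal height, P_low − P_up = ½ρ(v_up² − v_low²).
ΔP = ½·998·(11.2² − 10.4²) = 8620 Pa.
Lift = ΔP · A = 8620 × 3.34 = 28800 N.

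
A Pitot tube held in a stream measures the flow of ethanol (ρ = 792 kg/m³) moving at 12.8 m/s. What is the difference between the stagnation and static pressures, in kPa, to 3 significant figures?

The dynamic pressure equals the rise in static pressure at the stagnation point: ΔP = ½ρv².
ΔP = ½·792·12.8² = 64900 Pa.

64.9 kPa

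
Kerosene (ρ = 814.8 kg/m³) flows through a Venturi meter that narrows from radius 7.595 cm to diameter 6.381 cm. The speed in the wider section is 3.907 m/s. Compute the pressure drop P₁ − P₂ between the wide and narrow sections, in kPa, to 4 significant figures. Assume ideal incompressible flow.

Continuity gives A₁v₁ = A₂v₂, so v₂ = (181.2 cm²)/(31.98 cm²) × 3.907 m/s = 22.14 m/s.
Bernoulli (h₁ = h₂): P₁ − P₂ = ½ρ(v₂² − v₁²).
P₁ − P₂ = ½·814.8·(22.14² − 3.907²) = ½·814.8·474.9 = 193500 Pa.

ΔP ≈ 193.5 kPa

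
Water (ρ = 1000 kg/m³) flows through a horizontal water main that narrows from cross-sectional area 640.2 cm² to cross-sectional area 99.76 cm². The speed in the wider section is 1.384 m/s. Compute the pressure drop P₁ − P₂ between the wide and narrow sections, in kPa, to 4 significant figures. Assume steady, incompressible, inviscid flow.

38.48 kPa

Mass conservation (A₁v₁ = A₂v₂) gives v₂ = 1.384 × 640.2/99.76 = 8.882 m/s.
The pipe is horizontal, so Bernoulli reduces to P₁ + ½ρv₁² = P₂ + ½ρv₂².
P₁ − P₂ = ½·1000·(8.882² − 1.384²) = ½·1000·76.97 = 38480 Pa.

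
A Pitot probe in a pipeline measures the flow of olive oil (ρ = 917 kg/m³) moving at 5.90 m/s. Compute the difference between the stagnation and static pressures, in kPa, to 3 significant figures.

At the stagnation point the flow is brought to rest, so Bernoulli gives P_stag − P_static = ½ρv².
ΔP = ½·917·5.90² = 16000 Pa.

16.0 kPa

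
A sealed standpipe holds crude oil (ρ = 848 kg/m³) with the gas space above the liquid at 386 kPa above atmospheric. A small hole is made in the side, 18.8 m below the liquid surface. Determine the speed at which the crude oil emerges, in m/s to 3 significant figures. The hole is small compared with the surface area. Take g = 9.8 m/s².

Take point 1 at the surface (v₁ ≈ 0) and point 2 at the hole (at atmospheric pressure). Bernoulli: P₁ + ρg h = P_atm + ½ρv₂².
With P₁ − P_atm = 386000 Pa, v₂ = √(2gh + 2ΔP/ρ) = √(2·9.8·18.8 + 2·386000/848) = 35.8 m/s.

v ≈ 35.8 m/s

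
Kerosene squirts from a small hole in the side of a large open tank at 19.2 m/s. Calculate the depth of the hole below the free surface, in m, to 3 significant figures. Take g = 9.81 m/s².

h ≈ 18.8 m

Torricelli: v = √(2gh), so h = v²/(2g).
h = 19.2²/(2·9.81) = 369/19.62 = 18.8 m.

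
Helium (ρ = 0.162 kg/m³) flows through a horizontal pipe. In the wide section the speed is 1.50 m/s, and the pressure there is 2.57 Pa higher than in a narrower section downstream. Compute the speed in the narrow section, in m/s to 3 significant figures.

Horizontal Bernoulli: P₁ + ½ρv₁² = P₂ + ½ρv₂², so v₂² = v₁² + 2(P₁ − P₂)/ρ.
v₂ = √(1.50² + 2·2.57/0.162) = √(2.25 + 31.7) = 5.83 m/s.

v₂ ≈ 5.83 m/s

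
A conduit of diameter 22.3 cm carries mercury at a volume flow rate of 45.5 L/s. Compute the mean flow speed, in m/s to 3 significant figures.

Q = 45.5 L/s = 0.0455 m³/s.
v = Q/A = 0.0455 / 0.0391 = 1.16 m/s.

1.16 m/s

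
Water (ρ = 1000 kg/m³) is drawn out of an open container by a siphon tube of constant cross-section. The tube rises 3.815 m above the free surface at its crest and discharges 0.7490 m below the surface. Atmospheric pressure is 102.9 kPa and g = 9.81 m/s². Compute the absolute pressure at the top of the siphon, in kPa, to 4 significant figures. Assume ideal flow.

P_top = 58.13 kPa

The outlet speed comes from Torricelli: v = √(2g·0.7490) = 3.833 m/s.
With constant cross-section the crest speed equals v; applying Bernoulli from the surface up to the crest, P_top = P_atm − ½ρv² − ρg·h_top.
P_top = 102900 − ½·1000·3.833² − 1000·9.81·3.815 = 58130 Pa.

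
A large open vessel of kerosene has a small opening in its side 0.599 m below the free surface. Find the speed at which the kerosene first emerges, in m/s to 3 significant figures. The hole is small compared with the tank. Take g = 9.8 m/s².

Torricelli's result v = √(2gh) gives v = √(2·9.8·0.599) = 3.43 m/s.

v ≈ 3.43 m/s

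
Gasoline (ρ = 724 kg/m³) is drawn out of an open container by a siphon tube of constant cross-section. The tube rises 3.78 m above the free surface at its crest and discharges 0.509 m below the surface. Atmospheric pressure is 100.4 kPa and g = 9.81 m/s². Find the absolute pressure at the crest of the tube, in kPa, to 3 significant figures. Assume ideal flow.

Bernoulli surface→outlet gives ½v² = g·h_out, so v = √(2·9.81·0.509) = 3.16 m/s.
The bore is uniform, so the speed at the crest is the same v. Bernoulli surface→crest: P_atm = P_top + ½ρv² + ρg·h_top.
P_top = 100400 − ½·724·3.16² − 724·9.81·3.78 = 69900 Pa.

P_top ≈ 69.9 kPa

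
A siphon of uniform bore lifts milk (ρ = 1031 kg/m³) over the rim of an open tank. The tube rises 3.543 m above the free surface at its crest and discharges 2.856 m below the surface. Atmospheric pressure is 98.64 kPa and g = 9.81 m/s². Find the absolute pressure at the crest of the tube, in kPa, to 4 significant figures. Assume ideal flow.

P_top ≈ 33.92 kPa

From the surface to the outlet (both open to atmosphere, surface at rest): v = √(2g·h_out) = √(2·9.81·2.856) = 7.486 m/s.
The bore is uniform, so the speed at the crest is the same v. Bernoulli surface→crest: P_atm = P_top + ½ρv² + ρg·h_top.
P_top = 98640 − ½·1031·7.486² − 1031·9.81·3.543 = 33920 Pa.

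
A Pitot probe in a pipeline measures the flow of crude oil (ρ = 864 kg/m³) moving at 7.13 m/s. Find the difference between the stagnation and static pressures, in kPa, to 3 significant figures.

At the stagnation point the flow is brought to rest, so Bernoulli gives P_stag − P_static = ½ρv².
ΔP = ½·864·7.13² = 22000 Pa.

ΔP = 22.0 kPa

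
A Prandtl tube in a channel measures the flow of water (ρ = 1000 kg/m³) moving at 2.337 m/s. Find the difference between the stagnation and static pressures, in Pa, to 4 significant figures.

ΔP ≈ 2731 Pa

The dynamic pressure equals the rise in static pressure at the stagnation point: ΔP = ½ρv².
ΔP = ½·1000·2.337² = 2731 Pa.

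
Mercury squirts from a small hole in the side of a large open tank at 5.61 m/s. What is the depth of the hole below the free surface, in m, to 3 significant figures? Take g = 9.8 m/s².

For a small hole in a large open tank, ½v² = gh, giving h = v²/(2g).
h = 5.61²/(2·9.8) = 31.5/19.60 = 1.61 m.

h = 1.61 m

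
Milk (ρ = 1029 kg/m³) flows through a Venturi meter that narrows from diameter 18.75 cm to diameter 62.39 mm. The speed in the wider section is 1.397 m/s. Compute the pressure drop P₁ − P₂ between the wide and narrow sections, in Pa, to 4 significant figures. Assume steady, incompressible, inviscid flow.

ΔP = 80900 Pa

Mass conservation (A₁v₁ = A₂v₂) gives v₂ = 1.397 × 276.1/30.57 = 12.62 m/s.
With no height change, Bernoulli's equation is P₁ + ½ρv₁² = P₂ + ½ρv₂².
P₁ − P₂ = ½·1029·(12.62² − 1.397²) = ½·1029·157.2 = 80900 Pa.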